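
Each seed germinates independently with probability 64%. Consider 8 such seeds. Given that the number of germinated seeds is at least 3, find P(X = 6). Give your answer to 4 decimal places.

X ~ Binomial(8, 0.64). Want P(X=6 | X≥3) = P(X=6) / P(X≥3).
P(X=6) = C(8,6)·0.64^6·0.36^2 = 0.249369
P(X≥3) = 1 − 0.000282 − 0.004012 − 0.024965 = 0.970741
Ratio = 0.249369 / 0.970741 = 0.256886

0.2569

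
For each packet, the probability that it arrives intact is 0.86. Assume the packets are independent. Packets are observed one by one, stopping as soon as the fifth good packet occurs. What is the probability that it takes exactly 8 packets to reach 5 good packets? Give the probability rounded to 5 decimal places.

0.04518

Y = trial on which the fifth success occurs; negative binomial, r=5, p=0.86.
P(Y=8) = C(7,4) · p^5 · (1−p)^3
= 35 · 0.47043 · 0.002744 = 0.0451798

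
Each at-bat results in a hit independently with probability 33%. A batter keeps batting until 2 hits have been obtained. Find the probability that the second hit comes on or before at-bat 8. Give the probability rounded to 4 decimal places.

Finishing within 8 at-bats ⇔ at least 2 successes in the first 8. With X ~ Binomial(8, 0.33), P(Y ≤ 8) = 1 − P(X ≤ 1).
  k=0: C(8,0)·0.33^0·0.67^8 = 0.040607
  k=1: C(8,1)·0.33^1·0.67^7 = 0.160003
1 − 0.200610 = 0.799390

0.7994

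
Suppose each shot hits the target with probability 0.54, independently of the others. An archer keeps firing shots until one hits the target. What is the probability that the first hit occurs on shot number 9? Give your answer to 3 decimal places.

0.001

Geometric (trials to first success), p = 0.54.
P(Y = 9) = (1−p)^8 · p = 0.0020048 · 0.54 = 0.00108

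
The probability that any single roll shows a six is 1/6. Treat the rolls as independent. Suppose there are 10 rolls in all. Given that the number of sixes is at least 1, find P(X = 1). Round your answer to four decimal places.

0.3852

X ~ Binomial(10, 0.166667). Want P(X=1 | X≥1) = P(X=1) / P(X≥1).
P(X=1) = C(10,1)·0.166667^1·0.833333^9 = 0.323011
P(X≥1) = 1 − 0.161506 = 0.838494
Ratio = 0.323011 / 0.838494 = 0.385228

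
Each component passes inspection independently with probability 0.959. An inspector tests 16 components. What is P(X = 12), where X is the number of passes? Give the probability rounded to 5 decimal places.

X ~ Binomial(n=16, p=0.959).
P(X=12) = C(16,12) · p^12 · (1−p)^4
= 1820 · 0.60509 · 2.8258e-06 = 0.0031119

0.00311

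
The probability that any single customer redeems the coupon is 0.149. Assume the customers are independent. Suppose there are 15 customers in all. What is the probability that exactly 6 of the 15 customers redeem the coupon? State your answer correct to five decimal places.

0.01282

X ~ Binomial(n=15, p=0.149).
P(X=6) = C(15,6) · p^6 · (1−p)^9
= 5005 · 1.0943e-05 · 0.23408 = 0.0128200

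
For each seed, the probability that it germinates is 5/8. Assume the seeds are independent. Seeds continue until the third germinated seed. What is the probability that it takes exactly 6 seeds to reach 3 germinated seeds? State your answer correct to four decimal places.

0.1287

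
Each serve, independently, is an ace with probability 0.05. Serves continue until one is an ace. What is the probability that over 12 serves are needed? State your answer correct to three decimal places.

Y = number of serves to the first success; geometric, p = 0.05.
P(Y > 12) = P(first 12 all fail) = (1−p)^12 = 0.54036

0.540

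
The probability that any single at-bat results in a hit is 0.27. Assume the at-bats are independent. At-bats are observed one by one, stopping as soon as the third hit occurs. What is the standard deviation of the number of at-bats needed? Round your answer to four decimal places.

5.4810

Y = total at-bats until the third success; negative binomial with r=3, p=0.27.
SD(Y) = √[r(1−p)/p²] = √(30.041152) = 5.480981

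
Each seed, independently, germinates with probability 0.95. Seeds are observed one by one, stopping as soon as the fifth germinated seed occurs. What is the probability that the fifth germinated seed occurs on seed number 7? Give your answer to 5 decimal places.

Y = trial on which the fifth success occurs; negative binomial, r=5, p=0.95.
P(Y=7) = C(6,4) · p^5 · (1−p)^2
= 15 · 0.77378 · 0.0025 = 0.0290168

0.02902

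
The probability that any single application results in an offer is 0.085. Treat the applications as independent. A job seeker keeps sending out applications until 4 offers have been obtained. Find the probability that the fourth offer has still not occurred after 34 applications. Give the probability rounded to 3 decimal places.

0.673

Needing more than 34 applications ⇔ fewer than 4 successes in the first 34. With X ~ Binomial(34, 0.085), P(Y > 34) = P(X ≤ 3).
  k=0: C(34,0)·0.085^0·0.915^34 = 0.04879
  k=1: C(34,1)·0.085^1·0.915^33 = 0.15410
  k=2: C(34,2)·0.085^2·0.915^32 = 0.23620
  k=3: C(34,3)·0.085^3·0.915^31 = 0.23405
P(X ≤ 3) = 0.67313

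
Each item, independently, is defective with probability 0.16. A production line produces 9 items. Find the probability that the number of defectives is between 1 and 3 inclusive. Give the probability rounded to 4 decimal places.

0.7498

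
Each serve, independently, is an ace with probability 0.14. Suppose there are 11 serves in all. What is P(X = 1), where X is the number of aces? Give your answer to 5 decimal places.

X ~ Binomial(n=11, p=0.14).
P(X=1) = C(11,1) · p^1 · (1−p)^10
= 11 · 0.14 · 0.2213 = 0.3408044

0.34080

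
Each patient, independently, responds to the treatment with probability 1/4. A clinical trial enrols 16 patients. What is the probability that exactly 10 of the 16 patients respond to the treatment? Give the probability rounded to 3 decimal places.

0.001

X ~ Binomial(n=16, p=0.25).
P(X=10) = C(16,10) · p^10 · (1−p)^6
= 8008 · 9.5367e-07 · 0.17798 = 0.00136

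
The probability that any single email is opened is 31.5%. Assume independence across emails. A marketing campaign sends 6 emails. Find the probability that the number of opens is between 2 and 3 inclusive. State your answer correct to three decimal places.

0.529

X ~ Binomial(6, 0.315); P(2 ≤ X ≤ 3) = Σ C(6,k) p^k (1−p)^(6−k) over k:
  k=2: C(6,2)·0.315^2·0.685^4 = 0.32770
  k=3: C(6,3)·0.315^3·0.685^3 = 0.20092
Total = 0.52862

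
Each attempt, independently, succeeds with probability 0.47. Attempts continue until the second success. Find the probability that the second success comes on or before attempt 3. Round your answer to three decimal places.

0.455

Finishing within 3 attempts ⇔ at least 2 successes in the first 3. With X ~ Binomial(3, 0.47), P(Y ≤ 3) = 1 − P(X ≤ 1).
  k=0: C(3,0)·0.47^0·0.53^3 = 0.14888
  k=1: C(3,1)·0.47^1·0.53^2 = 0.39607
1 − 0.54495 = 0.45505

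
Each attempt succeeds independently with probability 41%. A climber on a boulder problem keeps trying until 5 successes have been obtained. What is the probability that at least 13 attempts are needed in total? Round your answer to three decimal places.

Needing more than 12 attempts ⇔ fewer than 5 successes in the first 12. With X ~ Binomial(12, 0.41), P(Y > 12) = P(X ≤ 4).
  k=0: C(12,0)·0.41^0·0.59^12 = 0.00178
  k=1: C(12,1)·0.41^1·0.59^11 = 0.01484
  k=2: C(12,2)·0.41^2·0.59^10 = 0.05671
  k=3: C(12,3)·0.41^3·0.59^9 = 0.13135
  k=4: C(12,4)·0.41^4·0.59^8 = 0.20538
P(X ≤ 4) = 0.41006

0.410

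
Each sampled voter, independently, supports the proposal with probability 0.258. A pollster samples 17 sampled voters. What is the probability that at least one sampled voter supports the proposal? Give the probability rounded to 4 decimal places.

0.9937

P(at least one) = 1 − P(none) = 1 − (1 − 0.258)^17
= 1 − 0.006264 = 0.993736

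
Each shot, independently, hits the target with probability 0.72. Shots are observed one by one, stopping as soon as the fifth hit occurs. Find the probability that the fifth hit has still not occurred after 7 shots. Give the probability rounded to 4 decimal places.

0.3081

Needing more than 7 shots ⇔ fewer than 5 successes in the first 7. With X ~ Binomial(7, 0.72), P(Y > 7) = P(X ≤ 4).
  k=0: C(7,0)·0.72^0·0.28^7 = 0.000135
  k=1: C(7,1)·0.72^1·0.28^6 = 0.002429
  k=2: C(7,2)·0.72^2·0.28^5 = 0.018736
  k=3: C(7,3)·0.72^3·0.28^4 = 0.080297
  k=4: C(7,4)·0.72^4·0.28^3 = 0.206477
P(X ≤ 4) = 0.308073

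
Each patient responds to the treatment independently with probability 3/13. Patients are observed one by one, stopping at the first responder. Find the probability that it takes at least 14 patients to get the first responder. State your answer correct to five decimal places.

0.03302

Y = number of patients to the first success; geometric, p = 0.230769.
P(Y > 13) = P(first 13 all fail) = (1−p)^13 = 0.0330169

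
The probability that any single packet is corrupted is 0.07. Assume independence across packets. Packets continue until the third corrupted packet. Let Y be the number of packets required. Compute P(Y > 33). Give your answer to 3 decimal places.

Needing more than 33 packets ⇔ fewer than 3 successes in the first 33. With X ~ Binomial(33, 0.07), P(Y > 33) = P(X ≤ 2).
  k=0: C(33,0)·0.07^0·0.93^33 = 0.09119
  k=1: C(33,1)·0.07^1·0.93^32 = 0.22650
  k=2: C(33,2)·0.07^2·0.93^31 = 0.27277
P(X ≤ 2) = 0.59046

0.590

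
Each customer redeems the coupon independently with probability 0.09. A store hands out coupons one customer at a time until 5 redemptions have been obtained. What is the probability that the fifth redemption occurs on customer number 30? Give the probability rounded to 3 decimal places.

0.013

Y = trial on which the fifth success occurs; negative binomial, r=5, p=0.09.
P(Y=30) = C(29,4) · p^5 · (1−p)^25
= 23751 · 5.9049e-06 · 0.094631 = 0.01327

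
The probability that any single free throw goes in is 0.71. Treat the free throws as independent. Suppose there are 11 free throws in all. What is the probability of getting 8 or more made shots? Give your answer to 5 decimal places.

0.59889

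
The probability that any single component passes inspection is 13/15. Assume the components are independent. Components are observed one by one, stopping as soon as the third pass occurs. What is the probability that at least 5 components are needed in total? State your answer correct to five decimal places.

Needing more than 4 components ⇔ fewer than 3 successes in the first 4. With X ~ Binomial(4, 0.866667), P(Y > 4) = P(X ≤ 2).
  k=0: C(4,0)·0.866667^0·0.133333^4 = 0.0003160
  k=1: C(4,1)·0.866667^1·0.133333^3 = 0.0082173
  k=2: C(4,2)·0.866667^2·0.133333^2 = 0.0801185
P(X ≤ 2) = 0.0886519

0.08865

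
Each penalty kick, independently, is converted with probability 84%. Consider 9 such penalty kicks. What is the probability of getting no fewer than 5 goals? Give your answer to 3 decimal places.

0.993

X ~ Binomial(9, 0.84); P(X ≥ 5) = Σ C(9,k) p^k (1−p)^(9−k) over k:
  k=5: C(9,5)·0.84^5·0.16^4 = 0.03453
  k=6: C(9,6)·0.84^6·0.16^3 = 0.12087
  k=7: C(9,7)·0.84^7·0.16^2 = 0.27196
  k=8: C(9,8)·0.84^8·0.16^1 = 0.35694
  k=9: C(9,9)·0.84^9·0.16^0 = 0.20822
Total = 0.99252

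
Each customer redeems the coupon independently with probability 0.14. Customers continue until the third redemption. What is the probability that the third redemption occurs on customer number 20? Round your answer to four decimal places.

0.0361

Y = trial on which the third success occurs; negative binomial, r=3, p=0.14.
P(Y=20) = C(19,2) · p^3 · (1−p)^17
= 171 · 0.002744 · 0.076997 = 0.036129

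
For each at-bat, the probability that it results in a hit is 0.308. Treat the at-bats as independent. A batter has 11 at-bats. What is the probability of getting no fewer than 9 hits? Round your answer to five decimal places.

0.00072

X ~ Binomial(11, 0.308); P(X ≥ 9) = Σ C(11,k) p^k (1−p)^(11−k) over k:
  k=9: C(11,9)·0.308^9·0.692^2 = 0.0006569
  k=10: C(11,10)·0.308^10·0.692^1 = 0.0000585
  k=11: C(11,11)·0.308^11·0.692^0 = 0.0000024
Total = 0.0007178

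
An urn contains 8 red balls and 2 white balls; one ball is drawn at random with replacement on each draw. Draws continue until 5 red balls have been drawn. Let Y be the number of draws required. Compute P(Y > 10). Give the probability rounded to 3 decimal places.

0.006

Needing more than 10 draws ⇔ fewer than 5 successes in the first 10. With X ~ Binomial(10, 0.80), P(Y > 10) = P(X ≤ 4).
  k=0: C(10,0)·0.80^0·0.20^10 = 0.00000
  k=1: C(10,1)·0.80^1·0.20^9 = 0.00000
  k=2: C(10,2)·0.80^2·0.20^8 = 0.00007
  k=3: C(10,3)·0.80^3·0.20^7 = 0.00079
  k=4: C(10,4)·0.80^4·0.20^6 = 0.00551
P(X ≤ 4) = 0.00637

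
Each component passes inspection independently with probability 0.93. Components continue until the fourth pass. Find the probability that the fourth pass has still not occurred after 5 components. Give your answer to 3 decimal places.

Needing more than 5 components ⇔ fewer than 4 successes in the first 5. With X ~ Binomial(5, 0.93), P(Y > 5) = P(X ≤ 3).
  k=0: C(5,0)·0.93^0·0.07^5 = 0.00000
  k=1: C(5,1)·0.93^1·0.07^4 = 0.00011
  k=2: C(5,2)·0.93^2·0.07^3 = 0.00297
  k=3: C(5,3)·0.93^3·0.07^2 = 0.03941
P(X ≤ 3) = 0.04249

0.042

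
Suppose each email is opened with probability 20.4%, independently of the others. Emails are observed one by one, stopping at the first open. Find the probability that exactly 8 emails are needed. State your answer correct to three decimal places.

Geometric (trials to first success), p = 0.204.
P(Y = 8) = (1−p)^7 · p = 0.20248 · 0.204 = 0.04131

0.041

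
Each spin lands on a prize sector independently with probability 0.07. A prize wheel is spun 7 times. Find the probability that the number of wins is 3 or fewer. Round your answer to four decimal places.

0.9993

X ~ Binomial(7, 0.07); P(X ≤ 3) = Σ C(7,k) p^k (1−p)^(7−k) over k:
  k=0: C(7,0)·0.07^0·0.93^7 = 0.601701
  k=1: C(7,1)·0.07^1·0.93^6 = 0.317025
  k=2: C(7,2)·0.07^2·0.93^5 = 0.071586
  k=3: C(7,3)·0.07^3·0.93^4 = 0.008980
Total = 0.999293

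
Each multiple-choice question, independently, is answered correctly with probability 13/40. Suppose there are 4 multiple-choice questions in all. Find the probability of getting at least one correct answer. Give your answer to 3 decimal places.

P(at least one) = 1 − P(none) = 1 − (1 − 0.325)^4
= 1 − 0.20759 = 0.79241

0.792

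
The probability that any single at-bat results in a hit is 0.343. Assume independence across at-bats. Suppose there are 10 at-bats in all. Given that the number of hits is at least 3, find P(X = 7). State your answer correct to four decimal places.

0.0263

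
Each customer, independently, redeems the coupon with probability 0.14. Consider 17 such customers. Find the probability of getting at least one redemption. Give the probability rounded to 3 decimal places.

P(at least one) = 1 − P(none) = 1 − (1 − 0.14)^17
= 1 − 0.07700 = 0.92300

0.923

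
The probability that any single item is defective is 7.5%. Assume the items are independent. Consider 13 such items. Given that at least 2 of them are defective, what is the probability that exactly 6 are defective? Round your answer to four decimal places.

0.0007

X ~ Binomial(13, 0.075). Want P(X=6 | X≥2) = P(X=6) / P(X≥2).
P(X=6) = C(13,6)·0.075^6·0.925^7 = 0.000177
P(X≥2) = 1 − 0.362946 − 0.382565 = 0.254488
Ratio = 0.000177 / 0.254488 = 0.000695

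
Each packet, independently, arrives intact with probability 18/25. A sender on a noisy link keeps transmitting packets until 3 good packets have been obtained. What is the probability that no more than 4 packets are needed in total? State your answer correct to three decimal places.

Finishing within 4 packets ⇔ at least 3 successes in the first 4. With X ~ Binomial(4, 0.72), P(Y ≤ 4) = 1 − P(X ≤ 2).
  k=0: C(4,0)·0.72^0·0.28^4 = 0.00615
  k=1: C(4,1)·0.72^1·0.28^3 = 0.06322
  k=2: C(4,2)·0.72^2·0.28^2 = 0.24386
1 − 0.31322 = 0.68678

0.687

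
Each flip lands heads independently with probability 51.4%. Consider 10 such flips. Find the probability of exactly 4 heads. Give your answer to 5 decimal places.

0.19315

X ~ Binomial(n=10, p=0.514).
P(X=4) = C(10,4) · p^4 · (1−p)^6
= 210 · 0.0698 · 0.013177 = 0.1931476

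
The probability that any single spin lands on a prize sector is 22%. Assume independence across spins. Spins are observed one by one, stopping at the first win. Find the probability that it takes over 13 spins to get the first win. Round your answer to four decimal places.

0.0396

Y = number of spins to the first success; geometric, p = 0.22.
P(Y > 13) = P(first 13 all fail) = (1−p)^13 = 0.039558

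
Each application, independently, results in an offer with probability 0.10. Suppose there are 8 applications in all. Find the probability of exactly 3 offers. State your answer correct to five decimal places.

0.03307

X ~ Binomial(n=8, p=0.10).
P(X=3) = C(8,3) · p^3 · (1−p)^5
= 56 · 0.001 · 0.59049 = 0.0330674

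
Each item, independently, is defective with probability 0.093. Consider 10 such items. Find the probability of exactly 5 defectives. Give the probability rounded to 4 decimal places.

X ~ Binomial(n=10, p=0.093).
P(X=5) = C(10,5) · p^5 · (1−p)^5
= 252 · 6.9569e-06 · 0.61381 = 0.001076

0.0011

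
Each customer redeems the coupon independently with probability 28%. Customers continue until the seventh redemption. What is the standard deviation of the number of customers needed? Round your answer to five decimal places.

Y = total customers until the seventh success; negative binomial with r=7, p=0.28.
SD(Y) = √[r(1−p)/p²] = √(64.2857143) = 8.0178373

8.01784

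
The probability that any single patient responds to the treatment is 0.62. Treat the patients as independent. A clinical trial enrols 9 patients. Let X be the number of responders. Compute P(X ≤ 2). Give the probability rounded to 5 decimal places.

X ~ Binomial(9, 0.62); P(X ≤ 2) = Σ C(9,k) p^k (1−p)^(9−k) over k:
  k=0: C(9,0)·0.62^0·0.38^9 = 0.0001652
  k=1: C(9,1)·0.62^1·0.38^8 = 0.0024261
  k=2: C(9,2)·0.62^2·0.38^7 = 0.0158333
Total = 0.0184246

0.01842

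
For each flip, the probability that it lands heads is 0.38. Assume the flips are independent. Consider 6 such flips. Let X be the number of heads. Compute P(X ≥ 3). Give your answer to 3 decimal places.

0.414

X ~ Binomial(6, 0.38); P(X ≥ 3) = Σ C(6,k) p^k (1−p)^(6−k) over k:
  k=3: C(6,3)·0.38^3·0.62^3 = 0.26155
  k=4: C(6,4)·0.38^4·0.62^2 = 0.12023
  k=5: C(6,5)·0.38^5·0.62^1 = 0.02948
  k=6: C(6,6)·0.38^6·0.62^0 = 0.00301
Total = 0.41427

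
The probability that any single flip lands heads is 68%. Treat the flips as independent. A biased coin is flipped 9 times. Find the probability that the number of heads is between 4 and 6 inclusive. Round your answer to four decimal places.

X ~ Binomial(9, 0.68); P(4 ≤ X ≤ 6) = Σ C(9,k) p^k (1−p)^(9−k) over k:
  k=4: C(9,4)·0.68^4·0.32^5 = 0.090397
  k=5: C(9,5)·0.68^5·0.32^4 = 0.192095
  k=6: C(9,6)·0.68^6·0.32^3 = 0.272134
Total = 0.554626

0.5546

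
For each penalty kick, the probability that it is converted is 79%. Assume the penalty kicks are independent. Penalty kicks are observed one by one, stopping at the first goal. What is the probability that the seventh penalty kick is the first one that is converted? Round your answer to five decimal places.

0.00007

Geometric (trials to first success), p = 0.79.
P(Y = 7) = (1−p)^6 · p = 8.5766e-05 · 0.79 = 0.0000678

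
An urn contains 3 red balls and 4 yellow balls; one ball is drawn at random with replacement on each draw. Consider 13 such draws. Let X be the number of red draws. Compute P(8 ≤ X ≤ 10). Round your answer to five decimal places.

0.13758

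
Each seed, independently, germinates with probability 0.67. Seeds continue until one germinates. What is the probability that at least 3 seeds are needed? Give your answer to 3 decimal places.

Y = number of seeds to the first success; geometric, p = 0.67.
P(Y > 2) = P(first 2 all fail) = (1−p)^2 = 0.10890

0.109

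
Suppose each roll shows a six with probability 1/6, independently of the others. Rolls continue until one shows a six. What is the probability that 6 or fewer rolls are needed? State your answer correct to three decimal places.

Y = number of rolls to the first success; geometric, p = 0.166667.
P(Y ≤ 6) = 1 − (1−p)^6 = 1 − 0.33490 = 0.66510

0.665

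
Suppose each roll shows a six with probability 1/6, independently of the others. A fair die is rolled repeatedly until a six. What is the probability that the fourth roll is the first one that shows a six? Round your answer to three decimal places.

0.096

Geometric (trials to first success), p = 0.166667.
P(Y = 4) = (1−p)^3 · p = 0.5787 · 0.166667 = 0.09645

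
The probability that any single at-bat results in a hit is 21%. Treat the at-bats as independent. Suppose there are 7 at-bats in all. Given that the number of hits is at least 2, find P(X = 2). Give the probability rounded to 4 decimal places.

0.6324

X ~ Binomial(7, 0.21). Want P(X=2 | X≥2) = P(X=2) / P(X≥2).
P(X=2) = C(7,2)·0.21^2·0.79^5 = 0.284966
P(X≥2) = 1 − 0.192039 − 0.357339 = 0.450622
Ratio = 0.284966 / 0.450622 = 0.632384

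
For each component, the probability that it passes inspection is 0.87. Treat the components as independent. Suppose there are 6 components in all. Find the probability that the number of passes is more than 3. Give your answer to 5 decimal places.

0.96762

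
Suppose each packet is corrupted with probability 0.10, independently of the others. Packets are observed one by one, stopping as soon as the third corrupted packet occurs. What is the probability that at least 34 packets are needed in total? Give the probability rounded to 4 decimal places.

Needing more than 33 packets ⇔ fewer than 3 successes in the first 33. With X ~ Binomial(33, 0.10), P(Y > 33) = P(X ≤ 2).
  k=0: C(33,0)·0.10^0·0.90^33 = 0.030903
  k=1: C(33,1)·0.10^1·0.90^32 = 0.113312
  k=2: C(33,2)·0.10^2·0.90^31 = 0.201443
P(X ≤ 2) = 0.345658

0.3457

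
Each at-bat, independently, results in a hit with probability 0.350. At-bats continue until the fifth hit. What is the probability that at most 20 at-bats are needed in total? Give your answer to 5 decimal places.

0.88180

Finishing within 20 at-bats ⇔ at least 5 successes in the first 20. With X ~ Binomial(20, 0.35), P(Y ≤ 20) = 1 − P(X ≤ 4).
  k=0: C(20,0)·0.35^0·0.65^20 = 0.0001812
  k=1: C(20,1)·0.35^1·0.65^19 = 0.0019519
  k=2: C(20,2)·0.35^2·0.65^18 = 0.0099846
  k=3: C(20,3)·0.35^3·0.65^17 = 0.0322579
  k=4: C(20,4)·0.35^4·0.65^16 = 0.0738210
1 − 0.1181966 = 0.8818034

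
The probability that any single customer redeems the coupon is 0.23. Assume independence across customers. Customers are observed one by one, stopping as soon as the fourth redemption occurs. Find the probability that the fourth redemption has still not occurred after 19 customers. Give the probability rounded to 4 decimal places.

0.3329

Needing more than 19 customers ⇔ fewer than 4 successes in the first 19. With X ~ Binomial(19, 0.23), P(Y > 19) = P(X ≤ 3).
  k=0: C(19,0)·0.23^0·0.77^19 = 0.006971
  k=1: C(19,1)·0.23^1·0.77^18 = 0.039565
  k=2: C(19,2)·0.23^2·0.77^17 = 0.106364
  k=3: C(19,3)·0.23^3·0.77^16 = 0.180036
P(X ≤ 3) = 0.332936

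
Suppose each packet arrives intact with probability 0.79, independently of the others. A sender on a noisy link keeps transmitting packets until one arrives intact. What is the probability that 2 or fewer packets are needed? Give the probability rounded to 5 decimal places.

0.95590

Y = number of packets to the first success; geometric, p = 0.79.
P(Y ≤ 2) = 1 − (1−p)^2 = 1 − 0.0441000 = 0.9559000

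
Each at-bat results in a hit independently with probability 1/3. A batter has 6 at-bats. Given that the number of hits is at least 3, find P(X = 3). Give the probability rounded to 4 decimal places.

X ~ Binomial(6, 0.333333). Want P(X=3 | X≥3) = P(X=3) / P(X≥3).
P(X=3) = C(6,3)·0.333333^3·0.666667^3 = 0.219479
P(X≥3) = 1 − 0.087791 − 0.263374 − 0.329218 = 0.319616
Ratio = 0.219479 / 0.319616 = 0.686695

0.6867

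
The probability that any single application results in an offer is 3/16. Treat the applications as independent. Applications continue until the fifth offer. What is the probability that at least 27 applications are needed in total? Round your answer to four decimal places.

0.4462

Needing more than 26 applications ⇔ fewer than 5 successes in the first 26. With X ~ Binomial(26, 0.1875), P(Y > 26) = P(X ≤ 4).
  k=0: C(26,0)·0.1875^0·0.8125^26 = 0.004523
  k=1: C(26,1)·0.1875^1·0.8125^25 = 0.027137
  k=2: C(26,2)·0.1875^2·0.8125^24 = 0.078279
  k=3: C(26,3)·0.1875^3·0.8125^23 = 0.144516
  k=4: C(26,4)·0.1875^4·0.8125^22 = 0.191761
P(X ≤ 4) = 0.446216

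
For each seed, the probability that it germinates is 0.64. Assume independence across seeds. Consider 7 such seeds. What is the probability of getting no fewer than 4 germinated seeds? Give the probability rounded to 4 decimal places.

0.7833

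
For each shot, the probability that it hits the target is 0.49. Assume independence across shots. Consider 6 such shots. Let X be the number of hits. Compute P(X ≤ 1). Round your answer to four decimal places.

X ~ Binomial(6, 0.49); P(X ≤ 1) = Σ C(6,k) p^k (1−p)^(6−k) over k:
  k=0: C(6,0)·0.49^0·0.51^6 = 0.017596
  k=1: C(6,1)·0.49^1·0.51^5 = 0.101437
Total = 0.119034

0.1190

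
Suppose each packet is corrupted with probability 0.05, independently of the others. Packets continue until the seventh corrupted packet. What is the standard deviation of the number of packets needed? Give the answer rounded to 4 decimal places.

Y = total packets until the seventh success; negative binomial with r=7, p=0.05.
SD(Y) = √[r(1−p)/p²] = √(2660.000000) = 51.575188

51.5752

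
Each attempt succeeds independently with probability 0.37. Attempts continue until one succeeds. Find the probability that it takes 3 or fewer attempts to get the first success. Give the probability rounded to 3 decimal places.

0.750

Y = number of attempts to the first success; geometric, p = 0.37.
P(Y ≤ 3) = 1 − (1−p)^3 = 1 − 0.25005 = 0.74995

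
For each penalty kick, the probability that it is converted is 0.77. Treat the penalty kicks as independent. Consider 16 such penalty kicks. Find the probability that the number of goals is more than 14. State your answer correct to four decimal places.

X ~ Binomial(16, 0.77); P(X ≥ 15) = Σ C(16,k) p^k (1−p)^(16−k) over k:
  k=15: C(16,15)·0.77^15·0.23^1 = 0.072981
  k=16: C(16,16)·0.77^16·0.23^0 = 0.015270
Total = 0.088251

0.0883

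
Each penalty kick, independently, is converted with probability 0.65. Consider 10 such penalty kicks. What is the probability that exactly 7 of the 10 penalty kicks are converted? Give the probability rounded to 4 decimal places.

X ~ Binomial(n=10, p=0.65).
P(X=7) = C(10,7) · p^7 · (1−p)^3
= 120 · 0.049022 · 0.042875 = 0.252220

0.2522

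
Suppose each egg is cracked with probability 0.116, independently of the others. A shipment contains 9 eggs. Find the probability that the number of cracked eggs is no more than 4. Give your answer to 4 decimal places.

X ~ Binomial(9, 0.116); P(X ≤ 4) = Σ C(9,k) p^k (1−p)^(9−k) over k:
  k=0: C(9,0)·0.116^0·0.884^9 = 0.329663
  k=1: C(9,1)·0.116^1·0.884^8 = 0.389331
  k=2: C(9,2)·0.116^2·0.884^7 = 0.204355
  k=3: C(9,3)·0.116^3·0.884^6 = 0.062570
  k=4: C(9,4)·0.116^4·0.884^5 = 0.012316
Total = 0.998234

0.9982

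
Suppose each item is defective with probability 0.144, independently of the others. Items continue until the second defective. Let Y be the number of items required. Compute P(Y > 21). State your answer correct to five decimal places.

Needing more than 21 items ⇔ fewer than 2 successes in the first 21. With X ~ Binomial(21, 0.144), P(Y > 21) = P(X ≤ 1).
  k=0: C(21,0)·0.144^0·0.856^21 = 0.0381899
  k=1: C(21,1)·0.144^1·0.856^20 = 0.1349140
P(X ≤ 1) = 0.1731040

0.17310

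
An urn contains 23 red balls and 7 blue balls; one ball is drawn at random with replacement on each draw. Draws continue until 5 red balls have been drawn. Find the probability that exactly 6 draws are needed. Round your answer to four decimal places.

Y = trial on which the fifth success occurs; negative binomial, r=5, p=0.766667.
P(Y=6) = C(5,4) · p^5 · (1−p)^1
= 5 · 0.26487 · 0.23333 = 0.309015

0.3090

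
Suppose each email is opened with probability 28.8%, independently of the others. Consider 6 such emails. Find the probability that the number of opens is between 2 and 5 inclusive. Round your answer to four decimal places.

X ~ Binomial(6, 0.288); P(2 ≤ X ≤ 5) = Σ C(6,k) p^k (1−p)^(6−k) over k:
  k=2: C(6,2)·0.288^2·0.712^4 = 0.319739
  k=3: C(6,3)·0.288^3·0.712^3 = 0.172444
  k=4: C(6,4)·0.288^4·0.712^2 = 0.052314
  k=5: C(6,5)·0.288^5·0.712^1 = 0.008464
Total = 0.552962

0.5530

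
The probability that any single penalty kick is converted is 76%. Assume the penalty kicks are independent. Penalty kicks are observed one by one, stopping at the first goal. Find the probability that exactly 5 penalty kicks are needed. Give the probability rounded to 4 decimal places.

0.0025

Geometric (trials to first success), p = 0.76.
P(Y = 5) = (1−p)^4 · p = 0.0033178 · 0.76 = 0.002521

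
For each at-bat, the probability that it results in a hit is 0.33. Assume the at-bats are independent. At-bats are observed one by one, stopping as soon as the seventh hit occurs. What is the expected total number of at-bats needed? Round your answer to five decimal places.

21.21212

Y = total at-bats until the seventh success; negative binomial with r=7, p=0.33.
E[Y] = r / p = 7 / 0.33 = 21.2121212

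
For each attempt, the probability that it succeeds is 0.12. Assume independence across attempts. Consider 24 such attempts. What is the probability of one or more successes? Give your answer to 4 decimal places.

0.9535

P(at least one) = 1 − P(none) = 1 − (1 − 0.12)^24
= 1 − 0.046514 = 0.953486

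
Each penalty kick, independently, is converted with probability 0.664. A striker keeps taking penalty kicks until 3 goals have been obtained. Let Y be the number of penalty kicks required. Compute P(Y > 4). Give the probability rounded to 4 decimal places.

0.4121

Needing more than 4 penalty kicks ⇔ fewer than 3 successes in the first 4. With X ~ Binomial(4, 0.664), P(Y > 4) = P(X ≤ 2).
  k=0: C(4,0)·0.664^0·0.336^4 = 0.012746
  k=1: C(4,1)·0.664^1·0.336^3 = 0.100750
  k=2: C(4,2)·0.664^2·0.336^2 = 0.298652
P(X ≤ 2) = 0.412148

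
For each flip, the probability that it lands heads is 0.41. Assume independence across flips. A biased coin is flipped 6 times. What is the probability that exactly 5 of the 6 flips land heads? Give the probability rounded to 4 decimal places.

X ~ Binomial(n=6, p=0.41).
P(X=5) = C(6,5) · p^5 · (1−p)^1
= 6 · 0.011586 · 0.59 = 0.041013

0.0410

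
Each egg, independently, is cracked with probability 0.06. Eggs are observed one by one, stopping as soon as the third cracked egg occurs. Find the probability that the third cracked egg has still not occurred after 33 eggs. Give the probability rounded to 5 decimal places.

0.68235

Needing more than 33 eggs ⇔ fewer than 3 successes in the first 33. With X ~ Binomial(33, 0.06), P(Y > 33) = P(X ≤ 2).
  k=0: C(33,0)·0.06^0·0.94^33 = 0.1297834
  k=1: C(33,1)·0.06^1·0.94^32 = 0.2733736
  k=2: C(33,2)·0.06^2·0.94^31 = 0.2791900
P(X ≤ 2) = 0.6823470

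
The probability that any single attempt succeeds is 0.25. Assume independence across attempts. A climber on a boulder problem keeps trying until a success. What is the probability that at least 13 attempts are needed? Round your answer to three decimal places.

Y = number of attempts to the first success; geometric, p = 0.25.
P(Y > 12) = P(first 12 all fail) = (1−p)^12 = 0.03168

0.032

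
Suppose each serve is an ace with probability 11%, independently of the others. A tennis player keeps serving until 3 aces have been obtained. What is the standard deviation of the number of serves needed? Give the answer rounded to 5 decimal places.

14.85467

Y = total serves until the third success; negative binomial with r=3, p=0.11.
SD(Y) = √[r(1−p)/p²] = √(220.6611570) = 14.8546679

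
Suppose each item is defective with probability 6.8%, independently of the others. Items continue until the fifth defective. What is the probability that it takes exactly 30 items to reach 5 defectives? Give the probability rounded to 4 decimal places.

0.0059

Y = trial on which the fifth success occurs; negative binomial, r=5, p=0.068.
P(Y=30) = C(29,4) · p^5 · (1−p)^25
= 23751 · 1.4539e-06 · 0.17195 = 0.005938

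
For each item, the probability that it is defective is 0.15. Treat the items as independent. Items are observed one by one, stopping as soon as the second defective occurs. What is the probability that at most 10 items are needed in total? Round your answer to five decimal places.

0.45570

Finishing within 10 items ⇔ at least 2 successes in the first 10. With X ~ Binomial(10, 0.15), P(Y ≤ 10) = 1 − P(X ≤ 1).
  k=0: C(10,0)·0.15^0·0.85^10 = 0.1968744
  k=1: C(10,1)·0.15^1·0.85^9 = 0.3474254
1 − 0.5442998 = 0.4557002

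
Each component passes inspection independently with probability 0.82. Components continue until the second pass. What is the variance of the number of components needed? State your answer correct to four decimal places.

0.5354

Y = total components until the second success; negative binomial with r=2, p=0.82.
Var(Y) = r(1−p)/p² = 2·0.18 / 0.82² = 0.535396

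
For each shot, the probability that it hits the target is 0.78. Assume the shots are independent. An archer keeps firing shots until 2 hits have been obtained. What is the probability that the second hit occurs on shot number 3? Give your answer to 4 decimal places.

0.2677

Y = trial on which the second success occurs; negative binomial, r=2, p=0.78.
P(Y=3) = C(2,1) · p^2 · (1−p)^1
= 2 · 0.6084 · 0.22 = 0.267696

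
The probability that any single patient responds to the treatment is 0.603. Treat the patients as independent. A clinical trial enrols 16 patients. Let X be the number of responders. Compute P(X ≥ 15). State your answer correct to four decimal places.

0.0035

X ~ Binomial(16, 0.603); P(X ≥ 15) = Σ C(16,k) p^k (1−p)^(16−k) over k:
  k=15: C(16,15)·0.603^15·0.397^1 = 0.003219
  k=16: C(16,16)·0.603^16·0.397^0 = 0.000306
Total = 0.003524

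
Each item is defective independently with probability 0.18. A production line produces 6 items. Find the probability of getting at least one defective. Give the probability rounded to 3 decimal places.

0.696

P(at least one) = 1 − P(none) = 1 − (1 − 0.18)^6
= 1 − 0.30401 = 0.69599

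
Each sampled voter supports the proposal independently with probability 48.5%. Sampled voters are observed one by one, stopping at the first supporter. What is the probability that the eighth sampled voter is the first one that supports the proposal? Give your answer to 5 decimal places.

Geometric (trials to first success), p = 0.485.
P(Y = 8) = (1−p)^7 · p = 0.0096084 · 0.485 = 0.0046601

0.00466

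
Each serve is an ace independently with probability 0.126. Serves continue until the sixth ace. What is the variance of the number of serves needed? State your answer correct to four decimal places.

330.3099

Y = total serves until the sixth success; negative binomial with r=6, p=0.126.
Var(Y) = r(1−p)/p² = 6·0.874 / 0.126² = 330.309902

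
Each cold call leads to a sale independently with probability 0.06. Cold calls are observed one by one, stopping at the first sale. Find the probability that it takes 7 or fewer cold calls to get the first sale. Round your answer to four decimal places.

0.3515

Y = number of cold calls to the first success; geometric, p = 0.06.
P(Y ≤ 7) = 1 − (1−p)^7 = 1 − 0.648478 = 0.351522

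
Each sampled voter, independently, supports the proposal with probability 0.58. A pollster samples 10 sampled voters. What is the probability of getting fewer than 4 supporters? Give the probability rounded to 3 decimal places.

X ~ Binomial(10, 0.58); P(X ≤ 3) = Σ C(10,k) p^k (1−p)^(10−k) over k:
  k=0: C(10,0)·0.58^0·0.42^10 = 0.00017
  k=1: C(10,1)·0.58^1·0.42^9 = 0.00236
  k=2: C(10,2)·0.58^2·0.42^8 = 0.01466
  k=3: C(10,3)·0.58^3·0.42^7 = 0.05398
Total = 0.07116

0.071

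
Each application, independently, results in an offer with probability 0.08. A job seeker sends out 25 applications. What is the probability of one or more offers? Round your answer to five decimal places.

0.87564

P(at least one) = 1 − P(none) = 1 − (1 − 0.08)^25
= 1 − 0.1243643 = 0.8756357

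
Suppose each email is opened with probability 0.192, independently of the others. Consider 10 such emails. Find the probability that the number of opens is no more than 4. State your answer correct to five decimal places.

X ~ Binomial(10, 0.192); P(X ≤ 4) = Σ C(10,k) p^k (1−p)^(10−k) over k:
  k=0: C(10,0)·0.192^0·0.808^10 = 0.1186079
  k=1: C(10,1)·0.192^1·0.808^9 = 0.2818405
  k=2: C(10,2)·0.192^2·0.808^8 = 0.3013741
  k=3: C(10,3)·0.192^3·0.808^7 = 0.1909697
  k=4: C(10,4)·0.192^4·0.808^6 = 0.0794131
Total = 0.9722053

0.97221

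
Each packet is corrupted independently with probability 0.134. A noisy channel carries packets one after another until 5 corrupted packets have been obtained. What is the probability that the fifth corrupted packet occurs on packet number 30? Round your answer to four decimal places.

0.0281

Y = trial on which the fifth success occurs; negative binomial, r=5, p=0.134.
P(Y=30) = C(29,4) · p^5 · (1−p)^25
= 23751 · 4.3204e-05 · 0.027412 = 0.028129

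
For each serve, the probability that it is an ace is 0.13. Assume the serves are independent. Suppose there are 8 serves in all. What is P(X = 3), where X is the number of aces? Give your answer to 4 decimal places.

X ~ Binomial(n=8, p=0.13).
P(X=3) = C(8,3) · p^3 · (1−p)^5
= 56 · 0.002197 · 0.49842 = 0.061322

0.0613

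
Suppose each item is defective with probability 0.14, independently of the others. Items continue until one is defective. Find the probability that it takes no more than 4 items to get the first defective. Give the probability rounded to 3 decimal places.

Y = number of items to the first success; geometric, p = 0.14.
P(Y ≤ 4) = 1 − (1−p)^4 = 1 − 0.54701 = 0.45299

0.453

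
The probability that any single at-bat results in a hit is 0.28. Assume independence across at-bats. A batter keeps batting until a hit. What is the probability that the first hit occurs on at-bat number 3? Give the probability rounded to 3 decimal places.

Geometric (trials to first success), p = 0.28.
P(Y = 3) = (1−p)^2 · p = 0.5184 · 0.28 = 0.14515

0.145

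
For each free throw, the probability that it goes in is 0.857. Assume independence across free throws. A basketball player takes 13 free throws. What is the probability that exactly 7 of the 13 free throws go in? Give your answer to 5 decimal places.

0.00498

X ~ Binomial(n=13, p=0.857).
P(X=7) = C(13,7) · p^7 · (1−p)^6
= 1716 · 0.33952 · 8.551e-06 = 0.0049819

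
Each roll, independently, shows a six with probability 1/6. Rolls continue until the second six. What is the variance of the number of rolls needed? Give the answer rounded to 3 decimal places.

Y = total rolls until the second success; negative binomial with r=2, p=0.166667.
Var(Y) = r(1−p)/p² = 2·0.833333 / 0.166667² = 60.00000

60.000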